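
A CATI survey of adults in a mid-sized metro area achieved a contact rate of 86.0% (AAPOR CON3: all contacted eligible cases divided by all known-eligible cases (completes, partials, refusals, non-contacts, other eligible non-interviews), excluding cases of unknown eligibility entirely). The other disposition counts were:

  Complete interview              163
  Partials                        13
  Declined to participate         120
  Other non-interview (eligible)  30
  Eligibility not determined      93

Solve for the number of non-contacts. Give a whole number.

53

Num: 163 + 13 + 120 + 30 = 326
CON3 = 326 / D = 0.860
D = 326 / 0.860 = 379.1
Remaining denominator categories sum to 326
non-contacts = 379.1 − 326 ≈ 53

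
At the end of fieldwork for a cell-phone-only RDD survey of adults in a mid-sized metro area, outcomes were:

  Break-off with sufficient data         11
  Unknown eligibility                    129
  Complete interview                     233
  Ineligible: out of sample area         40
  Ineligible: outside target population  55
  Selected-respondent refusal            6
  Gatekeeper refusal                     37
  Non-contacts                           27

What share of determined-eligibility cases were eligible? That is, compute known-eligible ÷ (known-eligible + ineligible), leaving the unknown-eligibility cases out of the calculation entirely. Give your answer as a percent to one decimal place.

Refusal or break-off = 37 + 6 = 43
Not eligible = 55 + 40 = 95
Known eligible = 233 + 11 + 43 + 27 = 314
e = 314 / (314 + 95) = 314 / 409 = 0.7677

76.8%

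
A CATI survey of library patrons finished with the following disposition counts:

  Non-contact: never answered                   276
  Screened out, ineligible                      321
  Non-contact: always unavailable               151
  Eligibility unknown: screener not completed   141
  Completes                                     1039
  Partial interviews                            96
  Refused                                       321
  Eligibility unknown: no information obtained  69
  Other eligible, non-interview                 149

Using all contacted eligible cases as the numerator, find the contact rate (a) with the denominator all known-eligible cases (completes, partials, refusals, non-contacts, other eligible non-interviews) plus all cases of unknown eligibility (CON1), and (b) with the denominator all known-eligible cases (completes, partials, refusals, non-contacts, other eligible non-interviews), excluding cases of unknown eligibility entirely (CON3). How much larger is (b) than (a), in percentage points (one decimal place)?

7.4

No answer / not reached = 276 + 151 = 427
Unknown if eligible = 141 + 69 = 210
Num: 1039 + 96 + 321 + 149 = 1605
Denom: 1039 + 96 + 321 + 427 + 149 + 210 = 2242
CON1 = 1605 / 2242 = 0.7159
Denom: 1039 + 96 + 321 + 427 + 149 = 2032
CON3 = 1605 / 2032 = 0.7899
Difference = 78.99 − 71.59 = 7.40 percentage points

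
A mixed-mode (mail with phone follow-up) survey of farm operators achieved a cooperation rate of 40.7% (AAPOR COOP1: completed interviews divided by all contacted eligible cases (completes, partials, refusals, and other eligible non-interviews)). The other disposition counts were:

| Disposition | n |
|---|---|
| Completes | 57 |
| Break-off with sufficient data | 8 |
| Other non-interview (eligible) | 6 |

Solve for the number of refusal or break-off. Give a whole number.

69

COOP1 = 57 / D = 0.407
D = 57 / 0.407 = 140.0
Other denominator terms total 71
refusal or break-off = 140.0 − 71 ≈ 69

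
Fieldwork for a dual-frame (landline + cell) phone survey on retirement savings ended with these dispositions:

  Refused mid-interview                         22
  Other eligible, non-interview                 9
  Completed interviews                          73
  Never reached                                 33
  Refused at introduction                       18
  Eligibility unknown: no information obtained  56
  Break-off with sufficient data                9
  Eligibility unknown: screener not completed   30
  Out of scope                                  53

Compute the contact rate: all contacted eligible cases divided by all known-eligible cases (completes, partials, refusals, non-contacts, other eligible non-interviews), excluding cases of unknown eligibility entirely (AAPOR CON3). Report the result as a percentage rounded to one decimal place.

79.9%

Declined to participate = 18 + 22 = 40
Unknown if eligible = 30 + 56 = 86
Top: 73 + 9 + 40 + 9 = 131
Base: 73 + 9 + 40 + 33 + 9 = 164
CON3 = 131 / 164 = 0.7988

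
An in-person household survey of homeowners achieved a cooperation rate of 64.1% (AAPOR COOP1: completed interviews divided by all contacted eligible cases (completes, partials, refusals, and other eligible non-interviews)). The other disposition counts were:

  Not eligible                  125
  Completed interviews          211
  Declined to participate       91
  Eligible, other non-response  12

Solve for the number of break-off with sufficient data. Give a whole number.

COOP1 = 211 / D = 0.641
D = 211 / 0.641 = 329.2
Remaining denominator categories sum to 314
break-off with sufficient data = 329.2 − 314 ≈ 15

15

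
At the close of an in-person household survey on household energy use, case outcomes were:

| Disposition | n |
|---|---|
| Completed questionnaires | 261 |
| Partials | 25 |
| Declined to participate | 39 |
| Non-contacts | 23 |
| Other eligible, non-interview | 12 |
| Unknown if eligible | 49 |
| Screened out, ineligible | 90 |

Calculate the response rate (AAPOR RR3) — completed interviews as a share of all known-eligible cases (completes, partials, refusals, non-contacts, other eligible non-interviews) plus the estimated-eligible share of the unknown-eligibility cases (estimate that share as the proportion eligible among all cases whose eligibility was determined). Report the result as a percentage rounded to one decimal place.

Numerator → 261
Known eligible → 261 + 25 + 39 + 23 + 12 = 360
e = 360 / (360 + 90) = 360 / 450 = 0.8000
Eligible share of unknowns → 0.8000 × 49 = 39.20
Base → 360 + 39.20 = 399.20
RR3 = 261 / 399.20 = 0.6538

65.4%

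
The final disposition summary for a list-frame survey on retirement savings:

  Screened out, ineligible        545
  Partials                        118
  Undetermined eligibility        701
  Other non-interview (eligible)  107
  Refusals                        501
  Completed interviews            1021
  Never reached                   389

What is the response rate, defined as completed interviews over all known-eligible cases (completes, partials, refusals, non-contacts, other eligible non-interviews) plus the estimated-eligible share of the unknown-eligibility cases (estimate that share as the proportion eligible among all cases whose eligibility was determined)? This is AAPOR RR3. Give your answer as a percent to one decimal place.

37.9%

Num → 1021
Eligible (known) → 1021 + 118 + 501 + 389 + 107 = 2136
e = 2136 / (2136 + 545) = 2136 / 2681 = 0.7967
Eligible share of unknowns → 0.7967 × 701 = 558.49
Denominator → 2136 + 558.49 = 2694.49
RR3 = 1021 / 2694.49 = 0.3789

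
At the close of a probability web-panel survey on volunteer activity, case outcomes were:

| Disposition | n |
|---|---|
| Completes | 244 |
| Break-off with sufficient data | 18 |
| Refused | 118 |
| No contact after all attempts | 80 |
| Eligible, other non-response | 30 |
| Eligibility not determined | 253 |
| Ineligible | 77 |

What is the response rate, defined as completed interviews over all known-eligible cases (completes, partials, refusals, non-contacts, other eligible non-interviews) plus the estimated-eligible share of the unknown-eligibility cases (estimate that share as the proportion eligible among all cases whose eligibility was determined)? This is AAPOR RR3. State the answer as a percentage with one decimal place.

34.4%

Num → 244
Determined eligible → 244 + 18 + 118 + 80 + 30 = 490
e = 490 / (490 + 77) = 490 / 567 = 0.8642
Estimated eligible among unknowns → 0.8642 × 253 = 218.64
Denominator → 490 + 218.64 = 708.64
RR3 = 244 / 708.64 = 0.3443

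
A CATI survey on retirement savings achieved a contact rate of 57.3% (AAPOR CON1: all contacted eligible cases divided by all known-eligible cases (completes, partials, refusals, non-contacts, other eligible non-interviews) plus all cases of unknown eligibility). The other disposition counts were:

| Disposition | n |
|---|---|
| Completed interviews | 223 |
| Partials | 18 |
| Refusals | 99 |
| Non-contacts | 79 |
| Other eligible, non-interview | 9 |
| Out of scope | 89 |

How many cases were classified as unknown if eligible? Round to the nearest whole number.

Numerator → 223 + 18 + 99 + 9 = 349
CON1 = 349 / D = 0.573
D = 349 / 0.573 = 609.1
Rest of base = 428
unknown if eligible = 609.1 − 428 ≈ 181

181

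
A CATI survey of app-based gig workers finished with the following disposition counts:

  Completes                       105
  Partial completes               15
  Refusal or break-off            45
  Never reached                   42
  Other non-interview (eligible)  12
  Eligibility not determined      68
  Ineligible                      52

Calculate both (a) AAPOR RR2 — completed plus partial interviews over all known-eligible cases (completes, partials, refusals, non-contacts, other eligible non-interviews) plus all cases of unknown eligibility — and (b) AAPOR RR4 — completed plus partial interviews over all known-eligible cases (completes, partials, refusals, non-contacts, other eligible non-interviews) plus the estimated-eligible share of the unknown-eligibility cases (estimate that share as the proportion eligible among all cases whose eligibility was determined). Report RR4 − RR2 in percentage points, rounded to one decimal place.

2.0

Num → 105 + 15 = 120
Base → 105 + 15 + 45 + 42 + 12 + 68 = 287
RR2 = 120 / 287 = 0.4181
Determined eligible → 105 + 15 + 45 + 42 + 12 = 219
e = 219 / (219 + 52) = 219 / 271 = 0.8081
Estimated eligible among unknowns → 0.8081 × 68 = 54.95
Base → 219 + 54.95 = 273.95
RR4 = 120 / 273.95 = 0.4380
Difference = 43.80 − 41.81 = 1.99 percentage points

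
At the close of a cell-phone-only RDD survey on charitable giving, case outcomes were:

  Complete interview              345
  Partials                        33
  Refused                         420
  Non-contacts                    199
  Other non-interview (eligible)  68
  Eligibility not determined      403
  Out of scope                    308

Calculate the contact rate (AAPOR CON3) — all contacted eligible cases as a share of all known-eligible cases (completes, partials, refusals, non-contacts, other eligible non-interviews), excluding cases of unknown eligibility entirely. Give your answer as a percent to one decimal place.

81.3%

Num: 345 + 33 + 420 + 68 = 866
Base: 345 + 33 + 420 + 199 + 68 = 1065
CON3 = 866 / 1065 = 0.8131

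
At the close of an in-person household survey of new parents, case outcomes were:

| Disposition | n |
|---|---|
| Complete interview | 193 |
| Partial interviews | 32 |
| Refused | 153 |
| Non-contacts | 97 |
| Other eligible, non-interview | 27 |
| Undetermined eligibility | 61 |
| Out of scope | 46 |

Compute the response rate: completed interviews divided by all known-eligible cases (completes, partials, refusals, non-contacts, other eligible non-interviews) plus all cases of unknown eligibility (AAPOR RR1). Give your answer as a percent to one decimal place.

34.3%

Top: 193
Denominator: 193 + 32 + 153 + 97 + 27 + 61 = 563
RR1 = 193 / 563 = 0.3428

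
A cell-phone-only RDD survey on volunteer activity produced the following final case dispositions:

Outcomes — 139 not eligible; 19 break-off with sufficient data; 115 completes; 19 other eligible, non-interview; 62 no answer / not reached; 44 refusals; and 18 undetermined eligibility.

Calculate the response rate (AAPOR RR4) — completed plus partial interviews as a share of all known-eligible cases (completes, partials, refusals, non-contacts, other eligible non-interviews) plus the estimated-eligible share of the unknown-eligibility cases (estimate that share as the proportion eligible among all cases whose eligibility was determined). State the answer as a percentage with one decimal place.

Numerator: 115 + 19 = 134
Determined eligible: 115 + 19 + 44 + 62 + 19 = 259
e = 259 / (259 + 139) = 259 / 398 = 0.6508
Estimated eligible among unknowns: 0.6508 × 18 = 11.71
Denominator: 259 + 11.71 = 270.71
RR4 = 134 / 270.71 = 0.4950

49.5%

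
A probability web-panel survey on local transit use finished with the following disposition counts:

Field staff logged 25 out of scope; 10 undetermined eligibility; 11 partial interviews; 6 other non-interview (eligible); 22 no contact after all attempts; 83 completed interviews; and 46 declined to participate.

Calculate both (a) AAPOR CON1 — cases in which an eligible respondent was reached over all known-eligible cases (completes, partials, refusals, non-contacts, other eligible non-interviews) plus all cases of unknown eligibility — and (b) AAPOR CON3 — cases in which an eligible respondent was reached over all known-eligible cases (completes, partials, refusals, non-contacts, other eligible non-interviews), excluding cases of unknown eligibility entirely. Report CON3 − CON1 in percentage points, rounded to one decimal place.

Numerator: 83 + 11 + 46 + 6 = 146
Denominator: 83 + 11 + 46 + 22 + 6 + 10 = 178
CON1 = 146 / 178 = 0.8202
Denominator: 83 + 11 + 46 + 22 + 6 = 168
CON3 = 146 / 168 = 0.8690
Difference = 86.90 − 82.02 = 4.88 percentage points

4.9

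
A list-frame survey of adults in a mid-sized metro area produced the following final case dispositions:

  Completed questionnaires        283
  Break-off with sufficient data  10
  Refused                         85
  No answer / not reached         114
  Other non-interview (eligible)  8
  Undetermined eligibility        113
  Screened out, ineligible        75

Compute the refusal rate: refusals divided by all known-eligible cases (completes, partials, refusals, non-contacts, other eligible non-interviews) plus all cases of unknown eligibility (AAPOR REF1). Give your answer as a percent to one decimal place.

Num = 85
Base = 283 + 10 + 85 + 114 + 8 + 113 = 613
REF1 = 85 / 613 = 0.1387

13.9%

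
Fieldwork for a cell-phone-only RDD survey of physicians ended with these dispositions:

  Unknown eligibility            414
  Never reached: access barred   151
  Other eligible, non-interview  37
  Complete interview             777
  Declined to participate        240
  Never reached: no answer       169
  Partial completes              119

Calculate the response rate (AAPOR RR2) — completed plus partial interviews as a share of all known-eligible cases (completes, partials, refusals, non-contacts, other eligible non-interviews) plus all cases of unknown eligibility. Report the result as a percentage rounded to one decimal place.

Never reached = 169 + 151 = 320
Numerator → 777 + 119 = 896
Denom → 777 + 119 + 240 + 320 + 37 + 414 = 1907
RR2 = 896 / 1907 = 0.4698

47.0%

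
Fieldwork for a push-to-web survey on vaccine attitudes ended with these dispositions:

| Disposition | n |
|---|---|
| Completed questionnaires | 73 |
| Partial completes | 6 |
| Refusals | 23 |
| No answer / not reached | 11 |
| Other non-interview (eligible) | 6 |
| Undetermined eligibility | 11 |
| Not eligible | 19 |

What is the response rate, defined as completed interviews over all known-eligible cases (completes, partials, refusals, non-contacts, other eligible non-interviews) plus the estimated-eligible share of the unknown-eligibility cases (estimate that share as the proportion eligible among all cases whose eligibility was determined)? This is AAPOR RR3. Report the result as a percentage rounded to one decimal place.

Top: 73
Eligible (known): 73 + 6 + 23 + 11 + 6 = 119
e = 119 / (119 + 19) = 119 / 138 = 0.8623
Eligible share of unknowns: 0.8623 × 11 = 9.49
Denom: 119 + 9.49 = 128.49
RR3 = 73 / 128.49 = 0.5681

56.8%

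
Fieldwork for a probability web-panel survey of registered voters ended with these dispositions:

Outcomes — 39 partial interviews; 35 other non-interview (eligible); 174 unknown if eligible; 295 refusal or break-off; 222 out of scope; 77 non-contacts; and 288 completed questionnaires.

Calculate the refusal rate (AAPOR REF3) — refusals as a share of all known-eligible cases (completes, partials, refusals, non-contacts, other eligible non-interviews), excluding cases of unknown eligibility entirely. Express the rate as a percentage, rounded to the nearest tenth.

Top: 295
Base: 288 + 39 + 295 + 77 + 35 = 734
REF3 = 295 / 734 = 0.4019

40.2%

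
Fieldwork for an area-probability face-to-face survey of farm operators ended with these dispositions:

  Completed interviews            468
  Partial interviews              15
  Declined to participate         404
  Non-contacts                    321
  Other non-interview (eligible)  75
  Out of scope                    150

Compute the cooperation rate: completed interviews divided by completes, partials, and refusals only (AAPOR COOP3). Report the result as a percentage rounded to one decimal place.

52.8%

Top: 468
Base: 468 + 15 + 404 = 887
COOP3 = 468 / 887 = 0.5276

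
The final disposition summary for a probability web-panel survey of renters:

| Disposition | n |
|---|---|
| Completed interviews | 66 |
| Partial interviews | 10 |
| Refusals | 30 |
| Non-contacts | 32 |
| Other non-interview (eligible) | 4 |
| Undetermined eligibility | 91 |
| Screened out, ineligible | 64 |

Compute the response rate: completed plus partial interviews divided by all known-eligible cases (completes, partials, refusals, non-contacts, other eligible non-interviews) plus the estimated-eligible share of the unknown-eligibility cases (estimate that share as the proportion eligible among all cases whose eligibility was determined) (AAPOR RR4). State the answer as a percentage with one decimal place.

Numerator: 66 + 10 = 76
Determined eligible: 66 + 10 + 30 + 32 + 4 = 142
e = 142 / (142 + 64) = 142 / 206 = 0.6893
e × U: 0.6893 × 91 = 62.73
Denom: 142 + 62.73 = 204.73
RR4 = 76 / 204.73 = 0.3712

37.1%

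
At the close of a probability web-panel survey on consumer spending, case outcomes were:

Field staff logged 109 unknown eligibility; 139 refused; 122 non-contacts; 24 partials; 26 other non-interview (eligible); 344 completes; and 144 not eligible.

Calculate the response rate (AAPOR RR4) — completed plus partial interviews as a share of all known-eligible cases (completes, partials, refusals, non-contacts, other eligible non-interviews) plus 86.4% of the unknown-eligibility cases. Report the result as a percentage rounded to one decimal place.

49.1%

Numerator = 344 + 24 = 368
Determined eligible = 344 + 24 + 139 + 122 + 26 = 655
e × U = 0.8640 × 109 = 94.18
Denominator = 655 + 94.18 = 749.18
RR4 = 368 / 749.18 = 0.4912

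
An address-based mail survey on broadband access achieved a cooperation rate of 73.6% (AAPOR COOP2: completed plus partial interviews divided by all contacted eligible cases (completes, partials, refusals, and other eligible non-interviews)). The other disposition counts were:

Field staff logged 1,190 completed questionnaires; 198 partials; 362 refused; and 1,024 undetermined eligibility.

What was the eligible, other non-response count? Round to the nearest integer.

136

Numerator: 1190 + 198 = 1388
COOP2 = 1388 / D = 0.736
D = 1388 / 0.736 = 1885.9
Remaining denominator categories sum to 1750
eligible, other non-response = 1885.9 − 1750 ≈ 136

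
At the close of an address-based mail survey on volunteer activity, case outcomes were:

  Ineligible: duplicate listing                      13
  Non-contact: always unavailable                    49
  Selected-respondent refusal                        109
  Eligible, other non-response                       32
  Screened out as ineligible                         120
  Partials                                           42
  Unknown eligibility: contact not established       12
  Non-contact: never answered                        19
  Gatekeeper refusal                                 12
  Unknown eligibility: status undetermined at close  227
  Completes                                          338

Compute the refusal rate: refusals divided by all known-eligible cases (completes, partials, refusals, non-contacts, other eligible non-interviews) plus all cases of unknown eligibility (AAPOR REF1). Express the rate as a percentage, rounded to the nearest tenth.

14.4%

Refusal or break-off = 12 + 109 = 121
Never reached = 19 + 49 = 68
Undetermined eligibility = 12 + 227 = 239
Out of scope = 120 + 13 = 133
Top = 121
Denominator = 338 + 42 + 121 + 68 + 32 + 239 = 840
REF1 = 121 / 840 = 0.1440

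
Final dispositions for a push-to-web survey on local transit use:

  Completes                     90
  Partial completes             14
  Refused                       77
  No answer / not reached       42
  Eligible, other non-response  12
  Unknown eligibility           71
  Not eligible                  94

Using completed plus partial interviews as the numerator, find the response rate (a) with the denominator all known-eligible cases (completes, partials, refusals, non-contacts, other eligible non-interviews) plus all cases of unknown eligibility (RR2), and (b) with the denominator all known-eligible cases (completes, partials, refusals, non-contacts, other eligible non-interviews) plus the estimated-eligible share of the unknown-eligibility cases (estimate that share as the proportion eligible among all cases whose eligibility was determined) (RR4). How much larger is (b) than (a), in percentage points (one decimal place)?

2.4

Numerator = 90 + 14 = 104
Denominator = 90 + 14 + 77 + 42 + 12 + 71 = 306
RR2 = 104 / 306 = 0.3399
Determined eligible = 90 + 14 + 77 + 42 + 12 = 235
e = 235 / (235 + 94) = 235 / 329 = 0.7143
e × U = 0.7143 × 71 = 50.72
Denominator = 235 + 50.72 = 285.72
RR4 = 104 / 285.72 = 0.3640
Difference = 36.40 − 33.99 = 2.41 percentage points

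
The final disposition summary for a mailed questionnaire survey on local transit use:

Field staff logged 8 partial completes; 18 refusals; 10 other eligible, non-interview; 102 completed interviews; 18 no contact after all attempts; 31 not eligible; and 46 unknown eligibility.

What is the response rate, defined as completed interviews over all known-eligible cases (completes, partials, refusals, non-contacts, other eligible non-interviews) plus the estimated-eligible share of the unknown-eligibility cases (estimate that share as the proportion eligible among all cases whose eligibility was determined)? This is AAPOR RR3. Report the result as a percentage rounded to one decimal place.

Numerator: 102
Known eligible: 102 + 8 + 18 + 18 + 10 = 156
e = 156 / (156 + 31) = 156 / 187 = 0.8342
Estimated eligible among unknowns: 0.8342 × 46 = 38.37
Base: 156 + 38.37 = 194.37
RR3 = 102 / 194.37 = 0.5248

52.5%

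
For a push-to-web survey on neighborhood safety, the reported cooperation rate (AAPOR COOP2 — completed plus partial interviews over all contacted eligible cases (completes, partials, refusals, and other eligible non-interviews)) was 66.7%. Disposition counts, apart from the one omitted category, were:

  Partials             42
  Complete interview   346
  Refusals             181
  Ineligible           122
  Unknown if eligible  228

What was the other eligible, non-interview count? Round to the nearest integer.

13

Num: 346 + 42 = 388
COOP2 = 388 / D = 0.667
D = 388 / 0.667 = 581.7
Rest of base = 569
other eligible, non-interview = 581.7 − 569 ≈ 13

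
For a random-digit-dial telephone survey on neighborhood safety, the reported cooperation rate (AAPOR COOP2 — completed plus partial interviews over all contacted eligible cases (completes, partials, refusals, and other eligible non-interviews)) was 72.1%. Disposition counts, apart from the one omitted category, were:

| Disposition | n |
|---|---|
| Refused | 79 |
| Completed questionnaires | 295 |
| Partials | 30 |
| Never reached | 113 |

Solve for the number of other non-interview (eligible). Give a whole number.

47

Numerator → 295 + 30 = 325
COOP2 = 325 / D = 0.721
D = 325 / 0.721 = 450.8
Remaining denominator categories sum to 404
other non-interview (eligible) = 450.8 − 404 ≈ 47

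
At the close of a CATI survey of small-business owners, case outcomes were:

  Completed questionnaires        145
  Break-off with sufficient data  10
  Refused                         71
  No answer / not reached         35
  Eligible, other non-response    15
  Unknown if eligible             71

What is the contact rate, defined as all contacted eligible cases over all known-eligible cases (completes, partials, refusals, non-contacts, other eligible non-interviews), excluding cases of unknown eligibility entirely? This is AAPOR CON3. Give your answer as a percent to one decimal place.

Num = 145 + 10 + 71 + 15 = 241
Base = 145 + 10 + 71 + 35 + 15 = 276
CON3 = 241 / 276 = 0.8732

87.3%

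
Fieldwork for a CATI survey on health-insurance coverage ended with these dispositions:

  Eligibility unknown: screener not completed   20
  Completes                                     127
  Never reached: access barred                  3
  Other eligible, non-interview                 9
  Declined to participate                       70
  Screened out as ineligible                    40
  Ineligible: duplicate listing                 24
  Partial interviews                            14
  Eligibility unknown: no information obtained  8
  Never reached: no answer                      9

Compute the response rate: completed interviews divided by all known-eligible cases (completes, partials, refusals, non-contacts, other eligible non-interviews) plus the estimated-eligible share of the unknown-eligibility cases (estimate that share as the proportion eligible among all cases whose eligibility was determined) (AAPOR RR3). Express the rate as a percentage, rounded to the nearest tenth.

50.0%

Never reached = 9 + 3 = 12
Eligibility not determined = 20 + 8 = 28
Out of scope = 40 + 24 = 64
Top: 127
Determined eligible: 127 + 14 + 70 + 12 + 9 = 232
e = 232 / (232 + 64) = 232 / 296 = 0.7838
Estimated eligible among unknowns: 0.7838 × 28 = 21.95
Base: 232 + 21.95 = 253.95
RR3 = 127 / 253.95 = 0.5001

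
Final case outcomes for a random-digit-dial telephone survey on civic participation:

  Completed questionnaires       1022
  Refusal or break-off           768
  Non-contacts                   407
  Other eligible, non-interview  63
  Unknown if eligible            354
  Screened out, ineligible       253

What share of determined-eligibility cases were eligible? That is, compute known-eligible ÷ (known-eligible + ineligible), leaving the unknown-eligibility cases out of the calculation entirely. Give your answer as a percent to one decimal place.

Eligible (known): 1022 + 768 + 407 + 63 = 2260
e = 2260 / (2260 + 253) = 2260 / 2513 = 0.8993

89.9%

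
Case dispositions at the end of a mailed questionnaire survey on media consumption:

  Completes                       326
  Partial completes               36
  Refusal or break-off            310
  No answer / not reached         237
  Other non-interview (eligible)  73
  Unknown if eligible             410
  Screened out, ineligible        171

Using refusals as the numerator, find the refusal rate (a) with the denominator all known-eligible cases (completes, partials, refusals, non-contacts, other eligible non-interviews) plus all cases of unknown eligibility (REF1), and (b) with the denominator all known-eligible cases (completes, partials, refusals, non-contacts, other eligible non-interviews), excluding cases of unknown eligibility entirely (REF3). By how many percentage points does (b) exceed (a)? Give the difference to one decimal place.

9.3

Numerator = 310
Base = 326 + 36 + 310 + 237 + 73 + 410 = 1392
REF1 = 310 / 1392 = 0.2227
Base = 326 + 36 + 310 + 237 + 73 = 982
REF3 = 310 / 982 = 0.3157
Difference = 31.57 − 22.27 = 9.30 percentage points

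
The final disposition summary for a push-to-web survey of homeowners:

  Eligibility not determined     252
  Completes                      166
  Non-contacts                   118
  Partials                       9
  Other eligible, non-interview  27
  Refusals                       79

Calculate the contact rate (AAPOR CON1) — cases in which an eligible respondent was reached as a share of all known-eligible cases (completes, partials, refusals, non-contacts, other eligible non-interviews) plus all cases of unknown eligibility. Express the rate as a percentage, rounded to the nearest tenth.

Numerator: 166 + 9 + 79 + 27 = 281
Denom: 166 + 9 + 79 + 118 + 27 + 252 = 651
CON1 = 281 / 651 = 0.4316

43.2%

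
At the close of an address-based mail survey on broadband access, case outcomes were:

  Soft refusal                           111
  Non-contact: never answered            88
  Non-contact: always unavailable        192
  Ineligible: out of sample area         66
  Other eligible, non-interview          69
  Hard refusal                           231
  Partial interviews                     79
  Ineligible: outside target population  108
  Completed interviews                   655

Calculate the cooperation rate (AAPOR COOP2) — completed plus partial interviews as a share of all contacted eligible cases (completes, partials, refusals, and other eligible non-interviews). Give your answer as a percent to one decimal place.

64.1%

Refusals = 231 + 111 = 342
No contact after all attempts = 88 + 192 = 280
Screened out, ineligible = 108 + 66 = 174
Numerator: 655 + 79 = 734
Denominator: 655 + 79 + 342 + 69 = 1145
COOP2 = 734 / 1145 = 0.6410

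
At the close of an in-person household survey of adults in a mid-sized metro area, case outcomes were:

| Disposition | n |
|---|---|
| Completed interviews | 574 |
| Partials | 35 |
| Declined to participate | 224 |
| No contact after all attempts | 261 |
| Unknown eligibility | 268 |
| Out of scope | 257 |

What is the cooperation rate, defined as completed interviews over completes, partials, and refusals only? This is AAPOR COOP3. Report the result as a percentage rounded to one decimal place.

68.9%

Top: 574
Base: 574 + 35 + 224 = 833
COOP3 = 574 / 833 = 0.6891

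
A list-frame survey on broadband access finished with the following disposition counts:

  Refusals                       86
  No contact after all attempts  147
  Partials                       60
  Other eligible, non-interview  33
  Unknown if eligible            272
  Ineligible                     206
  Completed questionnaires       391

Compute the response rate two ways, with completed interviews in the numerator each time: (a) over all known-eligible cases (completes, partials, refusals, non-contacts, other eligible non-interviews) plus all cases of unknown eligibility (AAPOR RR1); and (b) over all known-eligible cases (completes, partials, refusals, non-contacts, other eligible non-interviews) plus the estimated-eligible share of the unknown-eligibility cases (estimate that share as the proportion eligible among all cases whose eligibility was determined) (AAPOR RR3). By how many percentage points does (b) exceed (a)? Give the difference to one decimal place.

2.6

Num: 391
Denominator: 391 + 60 + 86 + 147 + 33 + 272 = 989
RR1 = 391 / 989 = 0.3953
Eligible (known): 391 + 60 + 86 + 147 + 33 = 717
e = 717 / (717 + 206) = 717 / 923 = 0.7768
Estimated eligible among unknowns: 0.7768 × 272 = 211.29
Denominator: 717 + 211.29 = 928.29
RR3 = 391 / 928.29 = 0.4212
Difference = 42.12 − 39.53 = 2.59 percentage points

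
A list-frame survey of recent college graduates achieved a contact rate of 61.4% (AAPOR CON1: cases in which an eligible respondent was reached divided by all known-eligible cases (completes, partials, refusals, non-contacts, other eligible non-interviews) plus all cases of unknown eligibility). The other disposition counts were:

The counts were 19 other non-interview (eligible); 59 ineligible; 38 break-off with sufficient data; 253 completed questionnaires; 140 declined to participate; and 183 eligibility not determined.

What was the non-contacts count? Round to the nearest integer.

100

Numerator → 253 + 38 + 140 + 19 = 450
CON1 = 450 / D = 0.614
D = 450 / 0.614 = 732.9
Rest of base = 633
non-contacts = 732.9 − 633 ≈ 100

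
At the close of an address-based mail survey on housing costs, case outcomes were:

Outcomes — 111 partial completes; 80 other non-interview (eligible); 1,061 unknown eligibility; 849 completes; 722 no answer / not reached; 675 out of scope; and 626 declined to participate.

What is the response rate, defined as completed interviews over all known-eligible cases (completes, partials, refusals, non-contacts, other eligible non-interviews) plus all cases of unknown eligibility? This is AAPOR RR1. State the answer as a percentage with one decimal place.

Num = 849
Denom = 849 + 111 + 626 + 722 + 80 + 1061 = 3449
RR1 = 849 / 3449 = 0.2462

24.6%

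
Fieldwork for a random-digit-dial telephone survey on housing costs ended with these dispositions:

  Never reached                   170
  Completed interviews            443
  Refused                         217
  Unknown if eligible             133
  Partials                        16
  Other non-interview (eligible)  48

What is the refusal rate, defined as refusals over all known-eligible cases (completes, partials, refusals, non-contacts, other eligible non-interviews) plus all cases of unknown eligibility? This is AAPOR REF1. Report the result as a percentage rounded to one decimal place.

21.1%

Num = 217
Base = 443 + 16 + 217 + 170 + 48 + 133 = 1027
REF1 = 217 / 1027 = 0.2113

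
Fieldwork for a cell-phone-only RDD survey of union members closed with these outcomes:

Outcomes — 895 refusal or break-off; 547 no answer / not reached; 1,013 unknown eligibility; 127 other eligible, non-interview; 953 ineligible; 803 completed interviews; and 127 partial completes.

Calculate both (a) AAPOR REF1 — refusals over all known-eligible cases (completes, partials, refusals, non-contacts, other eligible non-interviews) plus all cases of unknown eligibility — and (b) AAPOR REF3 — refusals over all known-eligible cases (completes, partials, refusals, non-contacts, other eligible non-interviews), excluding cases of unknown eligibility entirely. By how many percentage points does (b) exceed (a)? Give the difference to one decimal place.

Num = 895
Base = 803 + 127 + 895 + 547 + 127 + 1013 = 3512
REF1 = 895 / 3512 = 0.2548
Base = 803 + 127 + 895 + 547 + 127 = 2499
REF3 = 895 / 2499 = 0.3581
Difference = 35.81 − 25.48 = 10.33 percentage points

10.3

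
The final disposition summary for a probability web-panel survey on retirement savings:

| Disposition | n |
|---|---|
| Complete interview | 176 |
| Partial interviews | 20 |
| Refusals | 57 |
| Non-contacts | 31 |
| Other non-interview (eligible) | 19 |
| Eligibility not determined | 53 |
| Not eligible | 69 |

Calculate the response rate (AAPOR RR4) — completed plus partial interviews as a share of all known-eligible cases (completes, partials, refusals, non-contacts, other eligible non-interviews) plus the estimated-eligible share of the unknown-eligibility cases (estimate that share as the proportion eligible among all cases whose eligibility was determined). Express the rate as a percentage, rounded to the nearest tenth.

Numerator → 176 + 20 = 196
Known eligible → 176 + 20 + 57 + 31 + 19 = 303
e = 303 / (303 + 69) = 303 / 372 = 0.8145
Eligible share of unknowns → 0.8145 × 53 = 43.17
Base → 303 + 43.17 = 346.17
RR4 = 196 / 346.17 = 0.5662

56.6%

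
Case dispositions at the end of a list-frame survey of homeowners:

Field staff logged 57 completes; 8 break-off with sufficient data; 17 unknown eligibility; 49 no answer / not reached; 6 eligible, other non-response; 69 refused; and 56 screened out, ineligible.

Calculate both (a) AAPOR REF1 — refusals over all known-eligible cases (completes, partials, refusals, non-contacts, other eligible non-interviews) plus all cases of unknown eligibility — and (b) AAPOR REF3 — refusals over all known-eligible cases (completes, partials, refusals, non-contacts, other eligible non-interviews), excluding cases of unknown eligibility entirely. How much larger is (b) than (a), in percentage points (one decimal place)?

3.0

Top: 69
Base: 57 + 8 + 69 + 49 + 6 + 17 = 206
REF1 = 69 / 206 = 0.3350
Base: 57 + 8 + 69 + 49 + 6 = 189
REF3 = 69 / 189 = 0.3651
Difference = 36.51 − 33.50 = 3.01 percentage points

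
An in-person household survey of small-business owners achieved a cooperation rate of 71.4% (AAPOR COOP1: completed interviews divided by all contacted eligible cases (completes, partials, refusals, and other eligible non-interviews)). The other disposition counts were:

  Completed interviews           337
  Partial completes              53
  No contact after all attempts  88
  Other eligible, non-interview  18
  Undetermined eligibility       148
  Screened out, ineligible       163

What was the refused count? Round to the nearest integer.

COOP1 = 337 / D = 0.714
D = 337 / 0.714 = 472.0
Rest of base = 408
refused = 472.0 − 408 ≈ 64

64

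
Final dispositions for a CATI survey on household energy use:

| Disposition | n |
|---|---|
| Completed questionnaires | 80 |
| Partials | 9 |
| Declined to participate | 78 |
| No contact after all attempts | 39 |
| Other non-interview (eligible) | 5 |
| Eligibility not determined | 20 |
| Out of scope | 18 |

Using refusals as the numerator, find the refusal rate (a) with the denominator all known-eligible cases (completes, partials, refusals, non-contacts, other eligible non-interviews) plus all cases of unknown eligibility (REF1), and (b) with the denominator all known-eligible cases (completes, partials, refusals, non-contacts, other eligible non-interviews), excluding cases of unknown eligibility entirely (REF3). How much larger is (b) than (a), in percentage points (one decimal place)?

Num: 78
Base: 80 + 9 + 78 + 39 + 5 + 20 = 231
REF1 = 78 / 231 = 0.3377
Base: 80 + 9 + 78 + 39 + 5 = 211
REF3 = 78 / 211 = 0.3697
Difference = 36.97 − 33.77 = 3.20 percentage points

3.2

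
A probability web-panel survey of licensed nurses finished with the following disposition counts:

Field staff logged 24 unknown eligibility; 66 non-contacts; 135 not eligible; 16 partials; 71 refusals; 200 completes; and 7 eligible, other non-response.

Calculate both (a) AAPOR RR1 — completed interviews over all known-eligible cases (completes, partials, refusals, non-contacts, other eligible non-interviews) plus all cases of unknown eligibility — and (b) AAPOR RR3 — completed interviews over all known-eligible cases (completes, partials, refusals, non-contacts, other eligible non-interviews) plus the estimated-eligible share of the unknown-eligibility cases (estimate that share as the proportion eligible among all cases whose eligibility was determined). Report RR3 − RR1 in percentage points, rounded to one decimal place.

0.9

Num → 200
Denominator → 200 + 16 + 71 + 66 + 7 + 24 = 384
RR1 = 200 / 384 = 0.5208
Known eligible → 200 + 16 + 71 + 66 + 7 = 360
e = 360 / (360 + 135) = 360 / 495 = 0.7273
Eligible share of unknowns → 0.7273 × 24 = 17.46
Denominator → 360 + 17.46 = 377.46
RR3 = 200 / 377.46 = 0.5299
Difference = 52.99 − 52.08 = 0.91 percentage points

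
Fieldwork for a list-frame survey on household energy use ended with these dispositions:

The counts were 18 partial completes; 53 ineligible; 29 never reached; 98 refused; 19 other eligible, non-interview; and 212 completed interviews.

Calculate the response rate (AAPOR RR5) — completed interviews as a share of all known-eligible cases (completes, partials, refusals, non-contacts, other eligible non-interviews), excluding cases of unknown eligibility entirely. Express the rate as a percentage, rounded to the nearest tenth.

Numerator = 212
Denom = 212 + 18 + 98 + 29 + 19 = 376
RR5 = 212 / 376 = 0.5638

56.4%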